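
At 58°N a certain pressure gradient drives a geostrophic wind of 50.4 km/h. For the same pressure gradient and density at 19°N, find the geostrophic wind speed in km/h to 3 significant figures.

131 km/h

With the same pressure gradient and density, V_g ∝ 1/f ∝ 1/sin φ.
V₂ = V₁ · sin φ₁ / sin φ₂ = 50.4 × sin 58° / sin 19°
V₂ = 50.4 × 0.8480/0.3256 = 131 km/h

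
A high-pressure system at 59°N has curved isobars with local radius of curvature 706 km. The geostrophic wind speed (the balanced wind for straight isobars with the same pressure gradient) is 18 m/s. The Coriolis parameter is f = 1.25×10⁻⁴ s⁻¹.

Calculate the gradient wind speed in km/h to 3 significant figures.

Around a high, pressure-gradient force acts outward with centrifugal, so Coriolis balances both:
fV = (1/ρ)|∂P/∂n| + V²/R  →  V² − fR·V + fR·V_g = 0
With fR = 1.25×10⁻⁴ × 706×10³ m = 88.2 m/s:
V = [fR − √((fR)² − 4 fR V_g)]/2 = [88.2 − √(88.2² − 4×88.2×18)]/2 = 25.2 m/s
Supergeostrophic (V > V_g = 18 m/s), as expected around a high.
Converting: 25.2 m/s × 3.6 = 90.7 km/h

90.7 km/h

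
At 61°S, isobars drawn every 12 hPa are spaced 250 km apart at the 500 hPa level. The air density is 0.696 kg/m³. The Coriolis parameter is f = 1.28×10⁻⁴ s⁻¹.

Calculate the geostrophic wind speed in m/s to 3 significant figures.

53.9 m/s

Pressure gradient: |∂P/∂n| = 1200 Pa / 250000 m = 4.80×10⁻³ Pa/m
Geostrophic balance (pressure-gradient force = Coriolis force):
V_g = (1/(fρ)) |∂P/∂n| = 4.80×10⁻³ / (1.28×10⁻⁴ × 0.696) = 53.9 m/s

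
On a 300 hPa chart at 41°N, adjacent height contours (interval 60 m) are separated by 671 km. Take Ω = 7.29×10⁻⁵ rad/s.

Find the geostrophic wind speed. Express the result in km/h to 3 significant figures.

Coriolis parameter at 41°N:
f = 2Ω sin φ = 2 × 7.29×10⁻⁵ × sin 41° = 9.57×10⁻⁵ s⁻¹
Height gradient: |∂Z/∂n| = 60 m / 671000 m = 8.94×10⁻⁵
On a pressure surface, geostrophic balance gives V_g = (g/f)|∂Z/∂n|:
V_g = 9.81 × 8.94×10⁻⁵ / 9.57×10⁻⁵ = 9.17 m/s
Converting: 9.17 m/s × 3.6 = 33.0 km/h

33.0 km/h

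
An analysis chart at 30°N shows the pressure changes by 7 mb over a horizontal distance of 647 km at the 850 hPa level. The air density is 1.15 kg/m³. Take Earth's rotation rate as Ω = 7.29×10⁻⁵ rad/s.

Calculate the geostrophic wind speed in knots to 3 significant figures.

25.1 knots

Coriolis parameter at 30°N:
f = 2Ω sin φ = 2 × 7.29×10⁻⁵ × sin 30° = 7.29×10⁻⁵ s⁻¹
Pressure gradient: |∂P/∂n| = 700 Pa / 647000 m = 1.08×10⁻³ Pa/m
Geostrophic balance (pressure-gradient force = Coriolis force):
V_g = (1/(fρ)) |∂P/∂n| = 1.08×10⁻³ / (7.29×10⁻⁵ × 1.15) = 12.9 m/s
Converting: 12.9 m/s × 1.944 = 25.1 knots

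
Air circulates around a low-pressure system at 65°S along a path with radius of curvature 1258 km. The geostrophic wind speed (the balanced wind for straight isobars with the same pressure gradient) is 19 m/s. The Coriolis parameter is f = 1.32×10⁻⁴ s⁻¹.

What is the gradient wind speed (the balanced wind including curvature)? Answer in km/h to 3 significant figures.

Around a low, centrifugal force acts outward with Coriolis, so pressure-gradient force balances both:
(1/ρ)|∂P/∂n| = fV + V²/R  →  V² + fR·V − fR·V_g = 0
With fR = 1.32×10⁻⁴ × 1258×10³ m = 166 m/s:
V = [−fR + √((fR)² + 4 fR V_g)]/2 = [−166 + √(166² + 4×166×19)]/2 = 17.2 m/s
Subgeostrophic (V < V_g = 19 m/s), as expected around a low.
Converting: 17.2 m/s × 3.6 = 62.0 km/h

62.0 km/h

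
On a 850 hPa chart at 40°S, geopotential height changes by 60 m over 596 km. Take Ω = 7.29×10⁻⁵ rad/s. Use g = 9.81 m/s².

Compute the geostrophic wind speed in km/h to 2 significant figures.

38 km/h

Coriolis parameter at 40°S:
f = 2Ω sin φ = 2 × 7.29×10⁻⁵ × sin 40° = 9.37×10⁻⁵ s⁻¹
Height gradient: |∂Z/∂n| = 60 m / 596000 m = 1.01×10⁻⁴
On a pressure surface, geostrophic balance gives V_g = (g/f)|∂Z/∂n|:
V_g = 9.81 × 1.01×10⁻⁴ / 9.37×10⁻⁵ = 10.5 m/s
Converting: 10.5 m/s × 3.6 = 38 km/h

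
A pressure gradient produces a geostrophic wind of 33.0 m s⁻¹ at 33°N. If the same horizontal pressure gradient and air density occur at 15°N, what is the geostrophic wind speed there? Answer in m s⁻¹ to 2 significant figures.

With the same pressure gradient and density, V_g ∝ 1/f ∝ 1/sin φ.
V₂ = V₁ · sin φ₁ / sin φ₂ = 33.0 × sin 33° / sin 15°
V₂ = 33.0 × 0.5446/0.2588 = 69 m s⁻¹

69 m s⁻¹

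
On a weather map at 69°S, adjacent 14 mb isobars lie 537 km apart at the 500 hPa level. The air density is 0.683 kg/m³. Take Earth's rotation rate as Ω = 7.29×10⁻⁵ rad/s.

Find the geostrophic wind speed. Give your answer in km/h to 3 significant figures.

Coriolis parameter at 69°S:
f = 2Ω sin φ = 2 × 7.29×10⁻⁵ × sin 69° = 1.36×10⁻⁴ s⁻¹
Pressure gradient: |∂P/∂n| = 1400 Pa / 537000 m = 2.61×10⁻³ Pa/m
Geostrophic balance (pressure-gradient force = Coriolis force):
V_g = (1/(fρ)) |∂P/∂n| = 2.61×10⁻³ / (1.36×10⁻⁴ × 0.683) = 28.0 m/s
Converting: 28.0 m/s × 3.6 = 101 km/h

101 km/h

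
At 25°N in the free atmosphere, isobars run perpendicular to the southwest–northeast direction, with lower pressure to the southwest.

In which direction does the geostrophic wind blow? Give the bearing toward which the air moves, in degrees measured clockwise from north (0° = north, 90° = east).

315°

The pressure-gradient force points toward the southwest (bearing 225°).
Geostrophic balance: in the Northern Hemisphere the Coriolis force deflects motion to the right, so the geostrophic wind blows 90° to the right of the pressure-gradient force (low pressure on the left).
Rotating 225° by 90° clockwise gives 315° — the wind blows toward the northwest.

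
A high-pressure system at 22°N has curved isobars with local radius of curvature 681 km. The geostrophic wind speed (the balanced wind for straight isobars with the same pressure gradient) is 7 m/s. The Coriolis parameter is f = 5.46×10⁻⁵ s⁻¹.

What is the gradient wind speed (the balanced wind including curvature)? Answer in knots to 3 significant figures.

Around a high, pressure-gradient force acts outward with centrifugal, so Coriolis balances both:
fV = (1/ρ)|∂P/∂n| + V²/R  →  V² − fR·V + fR·V_g = 0
With fR = 5.46×10⁻⁵ × 681×10³ m = 37.2 m/s:
V = [fR − √((fR)² − 4 fR V_g)]/2 = [37.2 − √(37.2² − 4×37.2×7)]/2 = 9.35 m/s
Supergeostrophic (V > V_g = 7 m/s), as expected around a high.
Converting: 9.35 m/s × 1.944 = 18.2 knots

18.2 knots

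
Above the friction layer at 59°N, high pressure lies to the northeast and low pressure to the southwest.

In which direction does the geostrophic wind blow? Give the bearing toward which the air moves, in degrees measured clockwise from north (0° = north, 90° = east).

The pressure-gradient force points toward the southwest (bearing 225°).
Geostrophic balance: in the Northern Hemisphere the Coriolis force deflects motion to the right, so the geostrophic wind blows 90° to the right of the pressure-gradient force (low pressure on the left).
Rotating 225° by 90° clockwise gives 315° — the wind blows toward the northwest.

315°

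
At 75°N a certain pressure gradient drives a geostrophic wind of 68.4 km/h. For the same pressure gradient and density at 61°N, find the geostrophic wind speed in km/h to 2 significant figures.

76 km/h

With the same pressure gradient and density, V_g ∝ 1/f ∝ 1/sin φ.
V₂ = V₁ · sin φ₁ / sin φ₂ = 68.4 × sin 75° / sin 61°
V₂ = 68.4 × 0.9659/0.8746 = 76 km/h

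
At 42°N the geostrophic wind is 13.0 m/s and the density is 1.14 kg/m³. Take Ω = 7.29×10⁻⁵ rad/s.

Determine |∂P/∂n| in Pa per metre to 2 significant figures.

Coriolis parameter at 42°N:
f = 2Ω sin φ = 2 × 7.29×10⁻⁵ × sin 42° = 9.76×10⁻⁵ s⁻¹
Geostrophic balance rearranged: |∂P/∂n| = f ρ V_g
|∂P/∂n| = 9.76×10⁻⁵ × 1.14 × 13.0 = 1.45×10⁻³ Pa/m

1.4×10⁻³ Pa/m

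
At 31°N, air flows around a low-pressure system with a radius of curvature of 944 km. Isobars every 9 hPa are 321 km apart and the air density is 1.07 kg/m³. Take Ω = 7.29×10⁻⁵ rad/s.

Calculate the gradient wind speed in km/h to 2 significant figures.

92 km/h

Coriolis parameter at 31°N:
f = 2Ω sin φ = 2 × 7.29×10⁻⁵ × sin 31° = 7.51×10⁻⁵ s⁻¹
Pressure gradient: |∂P/∂n| = 900 Pa / 321000 m = 2.80×10⁻³ Pa/m
Geostrophic speed: V_g = |∂P/∂n|/(fρ) = 2.80×10⁻³/(7.51×10⁻⁵ × 1.07) = 34.9 m/s
Around a low, centrifugal force acts outward with Coriolis, so pressure-gradient force balances both:
(1/ρ)|∂P/∂n| = fV + V²/R  →  V² + fR·V − fR·V_g = 0
With fR = 7.51×10⁻⁵ × 944×10³ m = 70.9 m/s:
V = [−fR + √((fR)² + 4 fR V_g)]/2 = [−70.9 + √(70.9² + 4×70.9×34.9)]/2 = 25.6 m/s
Subgeostrophic (V < V_g = 34.9 m/s), as expected around a low.
Converting: 25.6 m/s × 3.6 = 92 km/h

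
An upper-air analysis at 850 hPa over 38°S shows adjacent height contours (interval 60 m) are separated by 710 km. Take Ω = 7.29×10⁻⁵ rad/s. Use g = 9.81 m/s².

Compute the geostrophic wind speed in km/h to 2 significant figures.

Coriolis parameter at 38°S:
f = 2Ω sin φ = 2 × 7.29×10⁻⁵ × sin 38° = 8.98×10⁻⁵ s⁻¹
Height gradient: |∂Z/∂n| = 60 m / 710000 m = 8.45×10⁻⁵
On a pressure surface, geostrophic balance gives V_g = (g/f)|∂Z/∂n|:
V_g = 9.81 × 8.45×10⁻⁵ / 8.98×10⁻⁵ = 9.24 m/s
Converting: 9.24 m/s × 3.6 = 33 km/h

33 km/h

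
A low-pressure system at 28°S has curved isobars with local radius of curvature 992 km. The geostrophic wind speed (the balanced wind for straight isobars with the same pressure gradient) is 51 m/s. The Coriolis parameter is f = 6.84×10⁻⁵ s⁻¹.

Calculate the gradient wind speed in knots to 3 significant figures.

Around a low, centrifugal force acts outward with Coriolis, so pressure-gradient force balances both:
(1/ρ)|∂P/∂n| = fV + V²/R  →  V² + fR·V − fR·V_g = 0
With fR = 6.84×10⁻⁵ × 992×10³ m = 67.9 m/s:
V = [−fR + √((fR)² + 4 fR V_g)]/2 = [−67.9 + √(67.9² + 4×67.9×51)]/2 = 34 m/s
Subgeostrophic (V < V_g = 51 m/s), as expected around a low.
Converting: 34 m/s × 1.944 = 66.1 knots

66.1 knots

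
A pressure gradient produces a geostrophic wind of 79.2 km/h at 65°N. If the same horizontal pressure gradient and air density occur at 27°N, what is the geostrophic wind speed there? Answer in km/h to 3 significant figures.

With the same pressure gradient and density, V_g ∝ 1/f ∝ 1/sin φ.
V₂ = V₁ · sin φ₁ / sin φ₂ = 79.2 × sin 65° / sin 27°
V₂ = 79.2 × 0.9063/0.4540 = 158 km/h

158 km/h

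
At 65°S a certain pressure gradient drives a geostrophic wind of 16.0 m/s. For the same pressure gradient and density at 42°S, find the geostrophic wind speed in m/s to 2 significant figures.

With the same pressure gradient and density, V_g ∝ 1/f ∝ 1/sin φ.
V₂ = V₁ · sin φ₁ / sin φ₂ = 16.0 × sin 65° / sin 42°
V₂ = 16.0 × 0.9063/0.6691 = 22 m/s

22 m/s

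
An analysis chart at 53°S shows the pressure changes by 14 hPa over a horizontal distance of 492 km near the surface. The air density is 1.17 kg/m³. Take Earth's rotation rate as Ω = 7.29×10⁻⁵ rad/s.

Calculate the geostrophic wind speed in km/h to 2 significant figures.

Coriolis parameter at 53°S:
f = 2Ω sin φ = 2 × 7.29×10⁻⁵ × sin 53° = 1.16×10⁻⁴ s⁻¹
Pressure gradient: |∂P/∂n| = 1400 Pa / 492000 m = 2.85×10⁻³ Pa/m
Geostrophic balance (pressure-gradient force = Coriolis force):
V_g = (1/(fρ)) |∂P/∂n| = 2.85×10⁻³ / (1.16×10⁻⁴ × 1.17) = 20.9 m/s
Converting: 20.9 m/s × 3.6 = 75 km/h

75 km/h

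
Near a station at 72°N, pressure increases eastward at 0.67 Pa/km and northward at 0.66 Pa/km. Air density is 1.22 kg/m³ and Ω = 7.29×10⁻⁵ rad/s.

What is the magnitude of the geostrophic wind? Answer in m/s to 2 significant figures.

Coriolis parameter at 72°N:
f = 2Ω sin φ = 2 × 7.29×10⁻⁵ × sin 72° = 1.39×10⁻⁴ s⁻¹
Component geostrophic relations (x east, y north):
u_g = −(1/(fρ)) ∂P/∂y,  v_g = (1/(fρ)) ∂P/∂x
u_g = −(0.66×10⁻³)/(1.39×10⁻⁴ × 1.22) = −3.90 m/s;  v_g = (0.67×10⁻³)/(1.39×10⁻⁴ × 1.22) = 3.96 m/s
|V_g| = √(u_g² + v_g²) = 5.56 m/s

5.6 m/s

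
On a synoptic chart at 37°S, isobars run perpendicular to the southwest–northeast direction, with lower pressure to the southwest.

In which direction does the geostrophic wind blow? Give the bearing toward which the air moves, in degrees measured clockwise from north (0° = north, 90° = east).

The pressure-gradient force points toward the southwest (bearing 225°).
Geostrophic balance: in the Southern Hemisphere the Coriolis force deflects motion to the left, so the geostrophic wind blows 90° to the left of the pressure-gradient force (low pressure on the right).
Rotating 225° by 90° counterclockwise gives 135° — the wind blows toward the southeast.

135°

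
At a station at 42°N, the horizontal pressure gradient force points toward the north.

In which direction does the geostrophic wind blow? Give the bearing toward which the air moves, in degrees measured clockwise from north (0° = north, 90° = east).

The pressure-gradient force points toward the north (bearing 000°).
Geostrophic balance: in the Northern Hemisphere the Coriolis force deflects motion to the right, so the geostrophic wind blows 90° to the right of the pressure-gradient force (low pressure on the left).
Rotating 000° by 90° clockwise gives 090° — the wind blows toward the east.

090°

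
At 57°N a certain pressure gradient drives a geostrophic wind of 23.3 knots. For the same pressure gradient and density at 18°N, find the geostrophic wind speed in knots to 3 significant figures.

63.2 knots

With the same pressure gradient and density, V_g ∝ 1/f ∝ 1/sin φ.
V₂ = V₁ · sin φ₁ / sin φ₂ = 23.3 × sin 57° / sin 18°
V₂ = 23.3 × 0.8387/0.3090 = 63.2 knots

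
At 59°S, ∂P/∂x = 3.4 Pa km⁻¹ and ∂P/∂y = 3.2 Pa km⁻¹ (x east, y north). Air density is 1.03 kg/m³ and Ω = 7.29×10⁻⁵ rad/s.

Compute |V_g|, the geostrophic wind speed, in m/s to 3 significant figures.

Coriolis parameter at 59°S:
f = 2Ω sin φ = 2 × 7.29×10⁻⁵ × sin 59° = 1.25×10⁻⁴ s⁻¹
In the Southern Hemisphere f is negative: f = −1.25×10⁻⁴ s⁻¹.
Component geostrophic relations (x east, y north):
u_g = −(1/(fρ)) ∂P/∂y,  v_g = (1/(fρ)) ∂P/∂x
u_g = −(3.2×10⁻³)/(−1.25×10⁻⁴ × 1.03) = 24.9 m/s;  v_g = (3.4×10⁻³)/(−1.25×10⁻⁴ × 1.03) = −26.4 m/s
|V_g| = √(u_g² + v_g²) = 36.3 m/s

36.3 m/s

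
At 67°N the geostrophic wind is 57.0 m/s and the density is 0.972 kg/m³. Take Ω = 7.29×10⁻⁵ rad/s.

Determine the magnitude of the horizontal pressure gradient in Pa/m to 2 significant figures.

7.4×10⁻³ Pa/m

Coriolis parameter at 67°N:
f = 2Ω sin φ = 2 × 7.29×10⁻⁵ × sin 67° = 1.34×10⁻⁴ s⁻¹
Geostrophic balance rearranged: |∂P/∂n| = f ρ V_g
|∂P/∂n| = 1.34×10⁻⁴ × 0.972 × 57.0 = 7.44×10⁻³ Pa/m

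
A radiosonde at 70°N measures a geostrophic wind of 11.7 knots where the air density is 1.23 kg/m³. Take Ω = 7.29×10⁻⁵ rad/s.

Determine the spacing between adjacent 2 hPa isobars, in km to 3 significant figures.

Coriolis parameter at 70°N:
f = 2Ω sin φ = 2 × 7.29×10⁻⁵ × sin 70° = 1.37×10⁻⁴ s⁻¹
Wind speed in SI: 11.7 knots = 6.02 m/s
Geostrophic balance rearranged: |∂P/∂n| = f ρ V_g
|∂P/∂n| = 1.37×10⁻⁴ × 1.23 × 6.02 = 1.01×10⁻³ Pa/m
Isobar spacing: Δn = ΔP/|∂P/∂n| = 200 Pa / 1.01×10⁻³ Pa/m = 197178 m ≈ 197 km

197 km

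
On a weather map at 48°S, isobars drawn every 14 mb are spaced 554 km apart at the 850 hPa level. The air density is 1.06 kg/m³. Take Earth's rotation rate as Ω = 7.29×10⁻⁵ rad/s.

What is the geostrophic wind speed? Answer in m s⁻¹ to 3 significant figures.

22.0 m s⁻¹

Coriolis parameter at 48°S:
f = 2Ω sin φ = 2 × 7.29×10⁻⁵ × sin 48° = 1.08×10⁻⁴ s⁻¹
Pressure gradient: |∂P/∂n| = 1400 Pa / 554000 m = 2.53×10⁻³ Pa/m
Geostrophic balance (pressure-gradient force = Coriolis force):
V_g = (1/(fρ)) |∂P/∂n| = 2.53×10⁻³ / (1.08×10⁻⁴ × 1.06) = 22.0 m/s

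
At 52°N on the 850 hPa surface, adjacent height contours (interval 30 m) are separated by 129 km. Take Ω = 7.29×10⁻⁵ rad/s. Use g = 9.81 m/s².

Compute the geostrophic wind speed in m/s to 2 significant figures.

20 m/s

Coriolis parameter at 52°N:
f = 2Ω sin φ = 2 × 7.29×10⁻⁵ × sin 52° = 1.15×10⁻⁴ s⁻¹
Height gradient: |∂Z/∂n| = 30 m / 129000 m = 2.33×10⁻⁴
On a pressure surface, geostrophic balance gives V_g = (g/f)|∂Z/∂n|:
V_g = 9.81 × 2.33×10⁻⁴ / 1.15×10⁻⁴ = 19.9 m/s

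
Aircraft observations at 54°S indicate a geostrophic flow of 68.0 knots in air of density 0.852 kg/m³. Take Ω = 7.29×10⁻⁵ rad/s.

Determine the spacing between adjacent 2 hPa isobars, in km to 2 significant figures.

Coriolis parameter at 54°S:
f = 2Ω sin φ = 2 × 7.29×10⁻⁵ × sin 54° = 1.18×10⁻⁴ s⁻¹
Wind speed in SI: 68.0 knots = 35.0 m/s
Geostrophic balance rearranged: |∂P/∂n| = f ρ V_g
|∂P/∂n| = 1.18×10⁻⁴ × 0.852 × 35.0 = 3.52×10⁻³ Pa/m
Isobar spacing: Δn = ΔP/|∂P/∂n| = 200 Pa / 3.52×10⁻³ Pa/m = 56889 m ≈ 57 km

57 km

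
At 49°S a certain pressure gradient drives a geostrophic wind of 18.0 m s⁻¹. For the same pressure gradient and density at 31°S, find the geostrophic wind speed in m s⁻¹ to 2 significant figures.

26 m s⁻¹

With the same pressure gradient and density, V_g ∝ 1/f ∝ 1/sin φ.
V₂ = V₁ · sin φ₁ / sin φ₂ = 18.0 × sin 49° / sin 31°
V₂ = 18.0 × 0.7547/0.5150 = 26 m s⁻¹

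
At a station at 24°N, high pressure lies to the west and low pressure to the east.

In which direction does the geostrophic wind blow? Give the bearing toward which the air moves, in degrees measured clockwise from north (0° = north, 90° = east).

The pressure-gradient force points toward the east (bearing 090°).
Geostrophic balance: in the Northern Hemisphere the Coriolis force deflects motion to the right, so the geostrophic wind blows 90° to the right of the pressure-gradient force (low pressure on the left).
Rotating 090° by 90° clockwise gives 180° — the wind blows toward the south.

180°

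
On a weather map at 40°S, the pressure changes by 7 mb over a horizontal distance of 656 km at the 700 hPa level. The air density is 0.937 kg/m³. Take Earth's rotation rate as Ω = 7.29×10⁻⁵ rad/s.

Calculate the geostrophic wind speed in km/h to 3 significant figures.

Coriolis parameter at 40°S:
f = 2Ω sin φ = 2 × 7.29×10⁻⁵ × sin 40° = 9.37×10⁻⁵ s⁻¹
Pressure gradient: |∂P/∂n| = 700 Pa / 656000 m = 1.07×10⁻³ Pa/m
Geostrophic balance (pressure-gradient force = Coriolis force):
V_g = (1/(fρ)) |∂P/∂n| = 1.07×10⁻³ / (9.37×10⁻⁵ × 0.937) = 12.2 m/s
Converting: 12.2 m/s × 3.6 = 43.7 km/h

43.7 km/h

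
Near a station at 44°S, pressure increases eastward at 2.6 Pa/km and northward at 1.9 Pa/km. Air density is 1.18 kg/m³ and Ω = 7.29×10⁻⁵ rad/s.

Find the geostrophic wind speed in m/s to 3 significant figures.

26.9 m/s

Coriolis parameter at 44°S:
f = 2Ω sin φ = 2 × 7.29×10⁻⁵ × sin 44° = 1.01×10⁻⁴ s⁻¹
In the Southern Hemisphere f is negative: f = −1.01×10⁻⁴ s⁻¹.
Component geostrophic relations (x east, y north):
u_g = −(1/(fρ)) ∂P/∂y,  v_g = (1/(fρ)) ∂P/∂x
u_g = −(1.9×10⁻³)/(−1.01×10⁻⁴ × 1.18) = 15.9 m/s;  v_g = (2.6×10⁻³)/(−1.01×10⁻⁴ × 1.18) = −21.8 m/s
|V_g| = √(u_g² + v_g²) = 26.9 m/s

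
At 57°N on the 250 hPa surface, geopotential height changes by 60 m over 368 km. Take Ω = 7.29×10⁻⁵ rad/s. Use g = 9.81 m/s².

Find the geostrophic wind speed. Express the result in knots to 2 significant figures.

Coriolis parameter at 57°N:
f = 2Ω sin φ = 2 × 7.29×10⁻⁵ × sin 57° = 1.22×10⁻⁴ s⁻¹
Height gradient: |∂Z/∂n| = 60 m / 368000 m = 1.63×10⁻⁴
On a pressure surface, geostrophic balance gives V_g = (g/f)|∂Z/∂n|:
V_g = 9.81 × 1.63×10⁻⁴ / 1.22×10⁻⁴ = 13.1 m/s
Converting: 13.1 m/s × 1.944 = 25 knots

25 knots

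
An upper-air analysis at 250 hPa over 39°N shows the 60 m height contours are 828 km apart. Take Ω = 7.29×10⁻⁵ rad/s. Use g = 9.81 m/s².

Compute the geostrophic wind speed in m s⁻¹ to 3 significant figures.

7.75 m s⁻¹

Coriolis parameter at 39°N:
f = 2Ω sin φ = 2 × 7.29×10⁻⁵ × sin 39° = 9.18×10⁻⁵ s⁻¹
Height gradient: |∂Z/∂n| = 60 m / 828000 m = 7.25×10⁻⁵
On a pressure surface, geostrophic balance gives V_g = (g/f)|∂Z/∂n|:
V_g = 9.81 × 7.25×10⁻⁵ / 9.18×10⁻⁵ = 7.75 m/s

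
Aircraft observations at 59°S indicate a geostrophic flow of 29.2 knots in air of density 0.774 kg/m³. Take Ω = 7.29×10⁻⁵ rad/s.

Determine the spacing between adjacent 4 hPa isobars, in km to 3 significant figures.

275 km

Coriolis parameter at 59°S:
f = 2Ω sin φ = 2 × 7.29×10⁻⁵ × sin 59° = 1.25×10⁻⁴ s⁻¹
Wind speed in SI: 29.2 knots = 15.0 m/s
Geostrophic balance rearranged: |∂P/∂n| = f ρ V_g
|∂P/∂n| = 1.25×10⁻⁴ × 0.774 × 15.0 = 1.45×10⁻³ Pa/m
Isobar spacing: Δn = ΔP/|∂P/∂n| = 400 Pa / 1.45×10⁻³ Pa/m = 275280 m ≈ 275 km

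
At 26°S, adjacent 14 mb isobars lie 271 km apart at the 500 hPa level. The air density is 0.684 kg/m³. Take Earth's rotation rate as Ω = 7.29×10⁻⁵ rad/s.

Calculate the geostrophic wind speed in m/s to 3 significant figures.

118 m/s

Coriolis parameter at 26°S:
f = 2Ω sin φ = 2 × 7.29×10⁻⁵ × sin 26° = 6.39×10⁻⁵ s⁻¹
Pressure gradient: |∂P/∂n| = 1400 Pa / 271000 m = 5.17×10⁻³ Pa/m
Geostrophic balance (pressure-gradient force = Coriolis force):
V_g = (1/(fρ)) |∂P/∂n| = 5.17×10⁻³ / (6.39×10⁻⁵ × 0.684) = 118 m/s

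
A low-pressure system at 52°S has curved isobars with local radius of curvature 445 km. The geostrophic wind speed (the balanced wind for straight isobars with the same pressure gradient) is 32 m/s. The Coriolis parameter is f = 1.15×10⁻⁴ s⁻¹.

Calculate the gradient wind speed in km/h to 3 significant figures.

Around a low, centrifugal force acts outward with Coriolis, so pressure-gradient force balances both:
(1/ρ)|∂P/∂n| = fV + V²/R  →  V² + fR·V − fR·V_g = 0
With fR = 1.15×10⁻⁴ × 445×10³ m = 51.2 m/s:
V = [−fR + √((fR)² + 4 fR V_g)]/2 = [−51.2 + √(51.2² + 4×51.2×32)]/2 = 22.3 m/s
Subgeostrophic (V < V_g = 32 m/s), as expected around a low.
Converting: 22.3 m/s × 3.6 = 80.2 km/h

80.2 km/h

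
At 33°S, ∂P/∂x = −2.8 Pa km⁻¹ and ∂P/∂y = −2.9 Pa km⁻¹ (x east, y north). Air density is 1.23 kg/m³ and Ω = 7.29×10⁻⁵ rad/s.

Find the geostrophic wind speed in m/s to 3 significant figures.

Coriolis parameter at 33°S:
f = 2Ω sin φ = 2 × 7.29×10⁻⁵ × sin 33° = 7.94×10⁻⁵ s⁻¹
In the Southern Hemisphere f is negative: f = −7.94×10⁻⁵ s⁻¹.
Component geostrophic relations (x east, y north):
u_g = −(1/(fρ)) ∂P/∂y,  v_g = (1/(fρ)) ∂P/∂x
u_g = −(−2.9×10⁻³)/(−7.94×10⁻⁵ × 1.23) = −29.7 m/s;  v_g = (−2.8×10⁻³)/(−7.94×10⁻⁵ × 1.23) = 28.7 m/s
|V_g| = √(u_g² + v_g²) = 41.3 m/s

41.3 m/s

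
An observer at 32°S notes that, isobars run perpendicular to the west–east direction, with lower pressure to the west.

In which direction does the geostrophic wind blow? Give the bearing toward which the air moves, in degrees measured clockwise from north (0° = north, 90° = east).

The pressure-gradient force points toward the west (bearing 270°).
Geostrophic balance: in the Southern Hemisphere the Coriolis force deflects motion to the left, so the geostrophic wind blows 90° to the left of the pressure-gradient force (low pressure on the right).
Rotating 270° by 90° counterclockwise gives 180° — the wind blows toward the south.

180°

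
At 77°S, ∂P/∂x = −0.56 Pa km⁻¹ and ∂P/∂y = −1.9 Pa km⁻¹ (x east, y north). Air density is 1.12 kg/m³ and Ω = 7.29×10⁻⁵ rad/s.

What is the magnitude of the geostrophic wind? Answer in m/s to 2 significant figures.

12 m/s

Coriolis parameter at 77°S:
f = 2Ω sin φ = 2 × 7.29×10⁻⁵ × sin 77° = 1.42×10⁻⁴ s⁻¹
In the Southern Hemisphere f is negative: f = −1.42×10⁻⁴ s⁻¹.
Component geostrophic relations (x east, y north):
u_g = −(1/(fρ)) ∂P/∂y,  v_g = (1/(fρ)) ∂P/∂x
u_g = −(−1.9×10⁻³)/(−1.42×10⁻⁴ × 1.12) = −11.9 m/s;  v_g = (−0.56×10⁻³)/(−1.42×10⁻⁴ × 1.12) = 3.52 m/s
|V_g| = √(u_g² + v_g²) = 12.4 m/s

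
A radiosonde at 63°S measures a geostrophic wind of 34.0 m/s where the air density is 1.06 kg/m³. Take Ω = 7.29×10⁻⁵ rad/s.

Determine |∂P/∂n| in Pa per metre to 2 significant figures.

4.7×10⁻³ Pa/m

Coriolis parameter at 63°S:
f = 2Ω sin φ = 2 × 7.29×10⁻⁵ × sin 63° = 1.30×10⁻⁴ s⁻¹
Geostrophic balance rearranged: |∂P/∂n| = f ρ V_g
|∂P/∂n| = 1.30×10⁻⁴ × 1.06 × 34.0 = 4.68×10⁻³ Pa/m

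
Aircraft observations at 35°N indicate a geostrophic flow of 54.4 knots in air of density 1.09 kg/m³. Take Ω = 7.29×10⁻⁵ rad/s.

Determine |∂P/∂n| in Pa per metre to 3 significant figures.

2.55×10⁻³ Pa/m

Coriolis parameter at 35°N:
f = 2Ω sin φ = 2 × 7.29×10⁻⁵ × sin 35° = 8.36×10⁻⁵ s⁻¹
Wind speed in SI: 54.4 knots = 28.0 m/s
Geostrophic balance rearranged: |∂P/∂n| = f ρ V_g
|∂P/∂n| = 8.36×10⁻⁵ × 1.09 × 28.0 = 2.55×10⁻³ Pa/m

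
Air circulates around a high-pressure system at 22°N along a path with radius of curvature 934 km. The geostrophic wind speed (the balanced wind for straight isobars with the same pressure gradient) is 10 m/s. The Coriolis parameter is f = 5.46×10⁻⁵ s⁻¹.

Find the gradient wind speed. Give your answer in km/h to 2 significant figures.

Around a high, pressure-gradient force acts outward with centrifugal, so Coriolis balances both:
fV = (1/ρ)|∂P/∂n| + V²/R  →  V² − fR·V + fR·V_g = 0
With fR = 5.46×10⁻⁵ × 934×10³ m = 51.0 m/s:
V = [fR − √((fR)² − 4 fR V_g)]/2 = [51.0 − √(51.0² − 4×51.0×10)]/2 = 13.7 m/s
Supergeostrophic (V > V_g = 10 m/s), as expected around a high.
Converting: 13.7 m/s × 3.6 = 49 km/h

49 km/h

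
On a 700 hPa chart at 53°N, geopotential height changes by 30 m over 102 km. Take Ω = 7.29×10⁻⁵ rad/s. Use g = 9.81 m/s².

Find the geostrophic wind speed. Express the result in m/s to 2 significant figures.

25 m/s

Coriolis parameter at 53°N:
f = 2Ω sin φ = 2 × 7.29×10⁻⁵ × sin 53° = 1.16×10⁻⁴ s⁻¹
Height gradient: |∂Z/∂n| = 30 m / 102000 m = 2.94×10⁻⁴
On a pressure surface, geostrophic balance gives V_g = (g/f)|∂Z/∂n|:
V_g = 9.81 × 2.94×10⁻⁴ / 1.16×10⁻⁴ = 24.8 m/s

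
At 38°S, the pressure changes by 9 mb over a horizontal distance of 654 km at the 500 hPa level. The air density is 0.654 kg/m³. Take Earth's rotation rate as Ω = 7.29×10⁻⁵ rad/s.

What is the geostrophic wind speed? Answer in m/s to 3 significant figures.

23.4 m/s

Coriolis parameter at 38°S:
f = 2Ω sin φ = 2 × 7.29×10⁻⁵ × sin 38° = 8.98×10⁻⁵ s⁻¹
Pressure gradient: |∂P/∂n| = 900 Pa / 654000 m = 1.38×10⁻³ Pa/m
Geostrophic balance (pressure-gradient force = Coriolis force):
V_g = (1/(fρ)) |∂P/∂n| = 1.38×10⁻³ / (8.98×10⁻⁵ × 0.654) = 23.4 m/s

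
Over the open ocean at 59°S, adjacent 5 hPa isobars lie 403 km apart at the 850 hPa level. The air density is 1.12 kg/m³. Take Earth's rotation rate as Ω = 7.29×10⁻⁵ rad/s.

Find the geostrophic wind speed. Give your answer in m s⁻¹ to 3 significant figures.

Coriolis parameter at 59°S:
f = 2Ω sin φ = 2 × 7.29×10⁻⁵ × sin 59° = 1.25×10⁻⁴ s⁻¹
Pressure gradient: |∂P/∂n| = 500 Pa / 403000 m = 1.24×10⁻³ Pa/m
Geostrophic balance (pressure-gradient force = Coriolis force):
V_g = (1/(fρ)) |∂P/∂n| = 1.24×10⁻³ / (1.25×10⁻⁴ × 1.12) = 8.86 m/s

8.86 m s⁻¹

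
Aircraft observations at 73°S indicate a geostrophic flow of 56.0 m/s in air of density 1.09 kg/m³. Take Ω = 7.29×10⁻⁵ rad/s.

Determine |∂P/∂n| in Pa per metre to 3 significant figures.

8.51×10⁻³ Pa/m

Coriolis parameter at 73°S:
f = 2Ω sin φ = 2 × 7.29×10⁻⁵ × sin 73° = 1.39×10⁻⁴ s⁻¹
Geostrophic balance rearranged: |∂P/∂n| = f ρ V_g
|∂P/∂n| = 1.39×10⁻⁴ × 1.09 × 56.0 = 8.51×10⁻³ Pa/m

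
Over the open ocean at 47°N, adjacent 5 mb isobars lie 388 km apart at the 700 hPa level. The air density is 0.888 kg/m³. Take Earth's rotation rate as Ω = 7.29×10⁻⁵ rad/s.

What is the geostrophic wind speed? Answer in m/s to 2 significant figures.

14 m/s

Coriolis parameter at 47°N:
f = 2Ω sin φ = 2 × 7.29×10⁻⁵ × sin 47° = 1.07×10⁻⁴ s⁻¹
Pressure gradient: |∂P/∂n| = 500 Pa / 388000 m = 1.29×10⁻³ Pa/m
Geostrophic balance (pressure-gradient force = Coriolis force):
V_g = (1/(fρ)) |∂P/∂n| = 1.29×10⁻³ / (1.07×10⁻⁴ × 0.888) = 13.6 m/s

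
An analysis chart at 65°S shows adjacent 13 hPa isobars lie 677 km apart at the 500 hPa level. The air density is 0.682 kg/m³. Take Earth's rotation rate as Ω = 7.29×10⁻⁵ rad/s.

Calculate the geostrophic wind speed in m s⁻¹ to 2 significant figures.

21 m s⁻¹

Coriolis parameter at 65°S:
f = 2Ω sin φ = 2 × 7.29×10⁻⁵ × sin 65° = 1.32×10⁻⁴ s⁻¹
Pressure gradient: |∂P/∂n| = 1300 Pa / 677000 m = 1.92×10⁻³ Pa/m
Geostrophic balance (pressure-gradient force = Coriolis force):
V_g = (1/(fρ)) |∂P/∂n| = 1.92×10⁻³ / (1.32×10⁻⁴ × 0.682) = 21.3 m/s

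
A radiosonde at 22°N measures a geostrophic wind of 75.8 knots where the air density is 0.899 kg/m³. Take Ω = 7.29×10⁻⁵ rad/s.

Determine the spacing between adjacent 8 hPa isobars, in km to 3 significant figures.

Coriolis parameter at 22°N:
f = 2Ω sin φ = 2 × 7.29×10⁻⁵ × sin 22° = 5.46×10⁻⁵ s⁻¹
Wind speed in SI: 75.8 knots = 39.0 m/s
Geostrophic balance rearranged: |∂P/∂n| = f ρ V_g
|∂P/∂n| = 5.46×10⁻⁵ × 0.899 × 39.0 = 1.91×10⁻³ Pa/m
Isobar spacing: Δn = ΔP/|∂P/∂n| = 800 Pa / 1.91×10⁻³ Pa/m = 417821 m ≈ 418 km

418 km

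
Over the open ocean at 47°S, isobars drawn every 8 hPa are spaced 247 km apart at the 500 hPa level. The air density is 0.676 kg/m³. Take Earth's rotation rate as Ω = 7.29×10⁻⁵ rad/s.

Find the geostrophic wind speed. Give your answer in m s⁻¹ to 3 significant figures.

44.9 m s⁻¹

Coriolis parameter at 47°S:
f = 2Ω sin φ = 2 × 7.29×10⁻⁵ × sin 47° = 1.07×10⁻⁴ s⁻¹
Pressure gradient: |∂P/∂n| = 800 Pa / 247000 m = 3.24×10⁻³ Pa/m
Geostrophic balance (pressure-gradient force = Coriolis force):
V_g = (1/(fρ)) |∂P/∂n| = 3.24×10⁻³ / (1.07×10⁻⁴ × 0.676) = 44.9 m/s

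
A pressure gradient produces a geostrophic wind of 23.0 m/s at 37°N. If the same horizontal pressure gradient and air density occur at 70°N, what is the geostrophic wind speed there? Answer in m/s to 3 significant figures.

With the same pressure gradient and density, V_g ∝ 1/f ∝ 1/sin φ.
V₂ = V₁ · sin φ₁ / sin φ₂ = 23.0 × sin 37° / sin 70°
V₂ = 23.0 × 0.6018/0.9397 = 14.7 m/s

14.7 m/s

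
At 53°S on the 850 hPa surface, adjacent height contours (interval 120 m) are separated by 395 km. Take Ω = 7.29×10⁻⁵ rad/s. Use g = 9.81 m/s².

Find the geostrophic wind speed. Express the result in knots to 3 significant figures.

49.8 knots

Coriolis parameter at 53°S:
f = 2Ω sin φ = 2 × 7.29×10⁻⁵ × sin 53° = 1.16×10⁻⁴ s⁻¹
Height gradient: |∂Z/∂n| = 120 m / 395000 m = 3.04×10⁻⁴
On a pressure surface, geostrophic balance gives V_g = (g/f)|∂Z/∂n|:
V_g = 9.81 × 3.04×10⁻⁴ / 1.16×10⁻⁴ = 25.6 m/s
Converting: 25.6 m/s × 1.944 = 49.8 knots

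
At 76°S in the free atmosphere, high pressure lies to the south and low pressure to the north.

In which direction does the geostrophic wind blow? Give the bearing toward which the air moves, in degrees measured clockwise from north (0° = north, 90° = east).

The pressure-gradient force points toward the north (bearing 000°).
Geostrophic balance: in the Southern Hemisphere the Coriolis force deflects motion to the left, so the geostrophic wind blows 90° to the left of the pressure-gradient force (low pressure on the right).
Rotating 000° by 90° counterclockwise gives 270° — the wind blows toward the west.

270°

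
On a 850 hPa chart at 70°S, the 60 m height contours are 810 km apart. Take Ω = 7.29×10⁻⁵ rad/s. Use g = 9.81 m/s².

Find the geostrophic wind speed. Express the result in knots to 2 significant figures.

10 knots

Coriolis parameter at 70°S:
f = 2Ω sin φ = 2 × 7.29×10⁻⁵ × sin 70° = 1.37×10⁻⁴ s⁻¹
Height gradient: |∂Z/∂n| = 60 m / 810000 m = 7.41×10⁻⁵
On a pressure surface, geostrophic balance gives V_g = (g/f)|∂Z/∂n|:
V_g = 9.81 × 7.41×10⁻⁵ / 1.37×10⁻⁴ = 5.30 m/s
Converting: 5.30 m/s × 1.944 = 10 knots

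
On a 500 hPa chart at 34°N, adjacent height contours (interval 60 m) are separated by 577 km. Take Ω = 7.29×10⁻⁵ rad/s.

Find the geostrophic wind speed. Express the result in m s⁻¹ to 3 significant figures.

Coriolis parameter at 34°N:
f = 2Ω sin φ = 2 × 7.29×10⁻⁵ × sin 34° = 8.15×10⁻⁵ s⁻¹
Height gradient: |∂Z/∂n| = 60 m / 577000 m = 1.04×10⁻⁴
On a pressure surface, geostrophic balance gives V_g = (g/f)|∂Z/∂n|:
V_g = 9.81 × 1.04×10⁻⁴ / 8.15×10⁻⁵ = 12.5 m/s

12.5 m s⁻¹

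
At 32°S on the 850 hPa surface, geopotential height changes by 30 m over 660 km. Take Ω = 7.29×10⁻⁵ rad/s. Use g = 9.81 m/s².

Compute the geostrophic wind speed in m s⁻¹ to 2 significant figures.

5.8 m s⁻¹

Coriolis parameter at 32°S:
f = 2Ω sin φ = 2 × 7.29×10⁻⁵ × sin 32° = 7.73×10⁻⁵ s⁻¹
Height gradient: |∂Z/∂n| = 30 m / 660000 m = 4.55×10⁻⁵
On a pressure surface, geostrophic balance gives V_g = (g/f)|∂Z/∂n|:
V_g = 9.81 × 4.55×10⁻⁵ / 7.73×10⁻⁵ = 5.77 m/s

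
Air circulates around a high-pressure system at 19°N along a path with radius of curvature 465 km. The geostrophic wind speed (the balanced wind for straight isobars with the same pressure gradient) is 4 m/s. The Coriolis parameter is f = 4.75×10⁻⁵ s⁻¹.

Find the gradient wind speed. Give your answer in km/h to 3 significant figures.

18.9 km/h

Around a high, pressure-gradient force acts outward with centrifugal, so Coriolis balances both:
fV = (1/ρ)|∂P/∂n| + V²/R  →  V² − fR·V + fR·V_g = 0
With fR = 4.75×10⁻⁵ × 465×10³ m = 22.1 m/s:
V = [fR − √((fR)² − 4 fR V_g)]/2 = [22.1 − √(22.1² − 4×22.1×4)]/2 = 5.25 m/s
Supergeostrophic (V > V_g = 4 m/s), as expected around a high.
Converting: 5.25 m/s × 3.6 = 18.9 km/h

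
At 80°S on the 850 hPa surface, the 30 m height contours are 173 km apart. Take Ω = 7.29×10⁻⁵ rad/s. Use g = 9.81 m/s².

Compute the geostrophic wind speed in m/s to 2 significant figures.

Coriolis parameter at 80°S:
f = 2Ω sin φ = 2 × 7.29×10⁻⁵ × sin 80° = 1.44×10⁻⁴ s⁻¹
Height gradient: |∂Z/∂n| = 30 m / 173000 m = 1.73×10⁻⁴
On a pressure surface, geostrophic balance gives V_g = (g/f)|∂Z/∂n|:
V_g = 9.81 × 1.73×10⁻⁴ / 1.44×10⁻⁴ = 11.8 m/s

12 m/s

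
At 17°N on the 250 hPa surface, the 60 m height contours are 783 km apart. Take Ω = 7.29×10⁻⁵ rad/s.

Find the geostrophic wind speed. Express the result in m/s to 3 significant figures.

17.6 m/s

Coriolis parameter at 17°N:
f = 2Ω sin φ = 2 × 7.29×10⁻⁵ × sin 17° = 4.26×10⁻⁵ s⁻¹
Height gradient: |∂Z/∂n| = 60 m / 783000 m = 7.66×10⁻⁵
On a pressure surface, geostrophic balance gives V_g = (g/f)|∂Z/∂n|:
V_g = 9.81 × 7.66×10⁻⁵ / 4.26×10⁻⁵ = 17.6 m/s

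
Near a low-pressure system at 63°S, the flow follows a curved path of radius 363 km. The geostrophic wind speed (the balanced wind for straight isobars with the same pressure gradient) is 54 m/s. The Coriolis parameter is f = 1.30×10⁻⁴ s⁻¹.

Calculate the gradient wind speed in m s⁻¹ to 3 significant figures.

Around a low, centrifugal force acts outward with Coriolis, so pressure-gradient force balances both:
(1/ρ)|∂P/∂n| = fV + V²/R  →  V² + fR·V − fR·V_g = 0
With fR = 1.30×10⁻⁴ × 363×10³ m = 47.2 m/s:
V = [−fR + √((fR)² + 4 fR V_g)]/2 = [−47.2 + √(47.2² + 4×47.2×54)]/2 = 32.1 m/s
Subgeostrophic (V < V_g = 54 m/s), as expected around a low.

32.1 m s⁻¹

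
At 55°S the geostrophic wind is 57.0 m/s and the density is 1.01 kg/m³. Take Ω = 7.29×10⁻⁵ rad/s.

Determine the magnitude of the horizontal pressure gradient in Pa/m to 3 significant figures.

6.88×10⁻³ Pa/m

Coriolis parameter at 55°S:
f = 2Ω sin φ = 2 × 7.29×10⁻⁵ × sin 55° = 1.19×10⁻⁴ s⁻¹
Geostrophic balance rearranged: |∂P/∂n| = f ρ V_g
|∂P/∂n| = 1.19×10⁻⁴ × 1.01 × 57.0 = 6.88×10⁻³ Pa/m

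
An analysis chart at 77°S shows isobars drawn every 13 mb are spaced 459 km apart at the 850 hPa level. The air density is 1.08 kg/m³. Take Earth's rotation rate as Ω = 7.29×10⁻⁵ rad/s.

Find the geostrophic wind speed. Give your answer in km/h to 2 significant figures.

66 km/h

Coriolis parameter at 77°S:
f = 2Ω sin φ = 2 × 7.29×10⁻⁵ × sin 77° = 1.42×10⁻⁴ s⁻¹
Pressure gradient: |∂P/∂n| = 1300 Pa / 459000 m = 2.83×10⁻³ Pa/m
Geostrophic balance (pressure-gradient force = Coriolis force):
V_g = (1/(fρ)) |∂P/∂n| = 2.83×10⁻³ / (1.42×10⁻⁴ × 1.08) = 18.5 m/s
Converting: 18.5 m/s × 3.6 = 66 km/h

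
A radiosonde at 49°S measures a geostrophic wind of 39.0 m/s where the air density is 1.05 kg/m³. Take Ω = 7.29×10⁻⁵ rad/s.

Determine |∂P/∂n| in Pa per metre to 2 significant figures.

4.5×10⁻³ Pa/m

Coriolis parameter at 49°S:
f = 2Ω sin φ = 2 × 7.29×10⁻⁵ × sin 49° = 1.10×10⁻⁴ s⁻¹
Geostrophic balance rearranged: |∂P/∂n| = f ρ V_g
|∂P/∂n| = 1.10×10⁻⁴ × 1.05 × 39.0 = 4.51×10⁻³ Pa/m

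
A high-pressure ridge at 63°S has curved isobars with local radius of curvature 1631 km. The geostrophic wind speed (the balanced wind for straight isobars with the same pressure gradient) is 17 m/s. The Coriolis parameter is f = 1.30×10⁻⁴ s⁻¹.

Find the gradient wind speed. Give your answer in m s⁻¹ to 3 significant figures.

18.6 m s⁻¹

Around a high, pressure-gradient force acts outward with centrifugal, so Coriolis balances both:
fV = (1/ρ)|∂P/∂n| + V²/R  →  V² − fR·V + fR·V_g = 0
With fR = 1.30×10⁻⁴ × 1631×10³ m = 212 m/s:
V = [fR − √((fR)² − 4 fR V_g)]/2 = [212 − √(212² − 4×212×17)]/2 = 18.6 m/s
Supergeostrophic (V > V_g = 17 m/s), as expected around a high.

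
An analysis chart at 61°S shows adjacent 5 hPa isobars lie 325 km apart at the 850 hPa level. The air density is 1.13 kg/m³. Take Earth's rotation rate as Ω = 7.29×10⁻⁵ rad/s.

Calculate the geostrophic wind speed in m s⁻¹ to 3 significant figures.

10.7 m s⁻¹

Coriolis parameter at 61°S:
f = 2Ω sin φ = 2 × 7.29×10⁻⁵ × sin 61° = 1.28×10⁻⁴ s⁻¹
Pressure gradient: |∂P/∂n| = 500 Pa / 325000 m = 1.54×10⁻³ Pa/m
Geostrophic balance (pressure-gradient force = Coriolis force):
V_g = (1/(fρ)) |∂P/∂n| = 1.54×10⁻³ / (1.28×10⁻⁴ × 1.13) = 10.7 m/s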